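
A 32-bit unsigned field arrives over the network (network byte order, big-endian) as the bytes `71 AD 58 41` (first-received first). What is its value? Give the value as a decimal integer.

In big-endian order the high byte comes first in memory.
The bytes are already most-significant first: 0x71AD5841.
0x71AD5841 = 1907185729.

1907185729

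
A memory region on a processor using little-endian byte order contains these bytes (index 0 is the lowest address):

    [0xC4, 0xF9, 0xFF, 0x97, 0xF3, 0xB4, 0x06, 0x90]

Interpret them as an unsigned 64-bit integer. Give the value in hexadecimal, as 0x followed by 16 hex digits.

In little-endian order the low byte comes first in memory.
Reassemble most-significant byte first: 90 06 B4 F3 97 FF F9 C4 → 0x9006B4F397FFF9C4.

0x9006B4F397FFF9C4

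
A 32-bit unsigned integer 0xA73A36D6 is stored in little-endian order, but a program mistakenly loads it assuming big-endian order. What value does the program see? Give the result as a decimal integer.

Stored little-endian, the bytes at ascending addresses are D6 36 3A A7.
Read back as big-endian, the last byte is least significant, giving 0xD6363AA7.
0xD6363AA7 = 3593878183.

3593878183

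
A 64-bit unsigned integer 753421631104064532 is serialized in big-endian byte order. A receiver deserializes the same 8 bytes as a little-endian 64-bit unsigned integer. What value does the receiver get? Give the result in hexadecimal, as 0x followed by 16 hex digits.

0x149C0D50FBB0740A

753421631104064532 in 64-bit hexadecimal is 0x0A74B0FB500D9C14.
Stored big-endian, the bytes at ascending addresses are 0A 74 B0 FB 50 0D 9C 14.
Read back as little-endian, the first byte is least significant, giving 0x149C0D50FBB0740A.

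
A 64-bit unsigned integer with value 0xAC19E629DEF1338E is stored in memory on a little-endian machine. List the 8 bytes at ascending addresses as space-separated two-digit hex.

8E 33 F1 DE 29 E6 19 AC

Split into bytes (most-significant first): AC 19 E6 29 DE F1 33 8E.
Little-endian stores the least-significant byte at the lowest address.
So at ascending addresses the bytes are 8E 33 F1 DE 29 E6 19 AC.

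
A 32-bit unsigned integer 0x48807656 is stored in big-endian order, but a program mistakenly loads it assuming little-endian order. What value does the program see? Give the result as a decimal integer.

1450606664

Stored big-endian, the bytes at ascending addresses are 48 80 76 56.
Read back as little-endian, the first byte is least significant, giving 0x56768048.
0x56768048 = 1450606664.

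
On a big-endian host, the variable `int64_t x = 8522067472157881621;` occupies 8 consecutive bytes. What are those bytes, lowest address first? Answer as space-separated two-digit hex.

76 44 77 36 CD E1 B5 15

8522067472157881621 in hexadecimal, padded to 64 bits, is 0x76447736CDE1B515.
Split into bytes (most-significant first): 76 44 77 36 CD E1 B5 15.
Big-endian stores the most-significant byte at the lowest address.
So the memory order matches the most-significant-first order: 76 44 77 36 CD E1 B5 15.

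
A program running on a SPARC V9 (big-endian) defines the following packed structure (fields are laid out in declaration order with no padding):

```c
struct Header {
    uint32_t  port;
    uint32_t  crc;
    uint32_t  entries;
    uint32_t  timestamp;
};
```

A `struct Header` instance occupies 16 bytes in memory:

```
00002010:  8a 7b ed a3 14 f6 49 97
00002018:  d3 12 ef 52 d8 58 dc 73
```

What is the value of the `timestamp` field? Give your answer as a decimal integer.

3629702259

`timestamp` follows `port` (4 B), `crc` (4 B), `entries` (4 B), so it starts at offset 4 + 4 + 4 = 12 and occupies 4 bytes.
Bytes at offsets 12..15: D8 58 DC 73.
Big-endian stores the most-significant byte at the lowest address.
The bytes are already most-significant first: 0xD858DC73.
0xD858DC73 = 3629702259.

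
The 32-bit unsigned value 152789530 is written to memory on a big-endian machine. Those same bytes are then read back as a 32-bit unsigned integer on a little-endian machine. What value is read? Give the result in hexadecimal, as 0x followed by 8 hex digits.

0x1A621B09

152789530 in 32-bit hexadecimal is 0x091B621A.
Stored big-endian, the bytes at ascending addresses are 09 1B 62 1A.
Read back as little-endian, the first byte is least significant, giving 0x1A621B09.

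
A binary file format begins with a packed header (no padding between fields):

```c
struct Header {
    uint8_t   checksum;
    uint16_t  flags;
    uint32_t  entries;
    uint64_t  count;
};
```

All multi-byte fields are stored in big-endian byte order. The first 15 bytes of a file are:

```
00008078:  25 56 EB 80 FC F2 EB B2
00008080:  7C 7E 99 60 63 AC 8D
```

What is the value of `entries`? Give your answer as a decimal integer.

2164060907

`entries` follows `checksum` (1 B), `flags` (2 B), so it starts at offset 1 + 2 = 3 and occupies 4 bytes.
Bytes at offsets 3..6: 80 FC F2 EB.
In big-endian order the high byte comes first in memory.
The bytes are already most-significant first: 0x80FCF2EB.
0x80FCF2EB = 2164060907.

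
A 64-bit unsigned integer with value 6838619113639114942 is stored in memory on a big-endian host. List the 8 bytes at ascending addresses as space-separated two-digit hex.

6838619113639114942 in hexadecimal, padded to 64 bits, is 0x5EE7A7D9EEA7F8BE.
Split into bytes (most-significant first): 5E E7 A7 D9 EE A7 F8 BE.
Big-endian: lowest address holds the most-significant byte.
So the memory order matches the most-significant-first order: 5E E7 A7 D9 EE A7 F8 BE.

5E E7 A7 D9 EE A7 F8 BE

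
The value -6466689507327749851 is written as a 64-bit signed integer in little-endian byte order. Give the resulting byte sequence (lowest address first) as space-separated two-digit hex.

25 D1 FB B2 27 B4 41 A6

Two's complement of -6466689507327749851 in 64 bits: 6466689507327749851 = 0x59BE4BD84D042EDB; invert → 0xA641B427B2FBD124; add 1 → 0xA641B427B2FBD125.
Split into bytes (most-significant first): A6 41 B4 27 B2 FB D1 25.
Little-endian stores the least-significant byte at the lowest address.
So at ascending addresses the bytes are 25 D1 FB B2 27 B4 41 A6.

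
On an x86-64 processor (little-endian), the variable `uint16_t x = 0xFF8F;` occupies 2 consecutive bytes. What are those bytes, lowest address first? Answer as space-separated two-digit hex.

Split into bytes (most-significant first): FF 8F.
In little-endian order the low byte comes first in memory.
So at ascending addresses the bytes are 8F FF.

8F FF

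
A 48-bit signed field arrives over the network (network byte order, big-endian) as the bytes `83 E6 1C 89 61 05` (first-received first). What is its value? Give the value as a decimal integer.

Big-endian stores the most-significant byte at the lowest address.
The bytes are already most-significant first: 0x83E61C896105.
Top bit is set, so as a signed 48-bit value this is 0x83E61C896105 − 2^48 = -136450632228603.

-136450632228603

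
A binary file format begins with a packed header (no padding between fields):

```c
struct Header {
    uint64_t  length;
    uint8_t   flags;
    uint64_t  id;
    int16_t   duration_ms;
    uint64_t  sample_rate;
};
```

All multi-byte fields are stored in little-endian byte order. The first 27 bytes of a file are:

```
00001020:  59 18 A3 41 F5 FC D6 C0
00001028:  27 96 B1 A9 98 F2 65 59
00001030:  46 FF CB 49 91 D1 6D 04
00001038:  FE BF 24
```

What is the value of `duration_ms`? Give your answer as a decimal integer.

`duration_ms` follows `length` (8 B), `flags` (1 B), `id` (8 B), so it starts at offset 8 + 1 + 8 = 17 and occupies 2 bytes.
Bytes at offsets 17..18: FF CB.
Little-endian stores the least-significant byte at the lowest address.
Reassemble most-significant byte first: CB FF → 0xCBFF.
Top bit is set, so as a signed 16-bit value this is 0xCBFF − 2^16 = -13313.

-13313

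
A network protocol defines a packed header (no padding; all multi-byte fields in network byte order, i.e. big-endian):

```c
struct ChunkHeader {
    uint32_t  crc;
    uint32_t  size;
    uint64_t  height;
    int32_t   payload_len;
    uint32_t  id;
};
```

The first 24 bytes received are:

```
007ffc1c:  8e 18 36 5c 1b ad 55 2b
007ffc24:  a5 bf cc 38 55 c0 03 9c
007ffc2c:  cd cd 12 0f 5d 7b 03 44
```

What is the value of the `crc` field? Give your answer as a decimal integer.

`crc` is the first field, at byte offset 0, occupying 4 bytes.
Bytes at offsets 0..3: 8E 18 36 5C.
Big-endian: lowest address holds the most-significant byte.
The bytes are already most-significant first: 0x8E18365C.
0x8E18365C = 2383951452.

2383951452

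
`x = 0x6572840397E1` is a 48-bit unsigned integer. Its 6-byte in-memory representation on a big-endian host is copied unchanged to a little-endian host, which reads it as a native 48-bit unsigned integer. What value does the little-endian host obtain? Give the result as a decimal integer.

248038715322981

Stored big-endian, the bytes at ascending addresses are 65 72 84 03 97 E1.
Read back as little-endian, the first byte is least significant, giving 0xE19703847265.
0xE19703847265 = 248038715322981.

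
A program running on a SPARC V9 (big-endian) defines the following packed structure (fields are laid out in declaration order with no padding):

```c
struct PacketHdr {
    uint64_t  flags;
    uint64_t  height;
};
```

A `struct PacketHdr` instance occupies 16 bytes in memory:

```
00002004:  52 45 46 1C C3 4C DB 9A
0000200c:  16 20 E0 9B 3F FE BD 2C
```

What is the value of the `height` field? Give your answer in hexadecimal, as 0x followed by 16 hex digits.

`height` follows `flags` (8 bytes), so it starts at byte offset 8 and occupies 8 bytes.
Bytes at offsets 8..15: 16 20 E0 9B 3F FE BD 2C.
In big-endian order the high byte comes first in memory.
The bytes are already most-significant first: 0x1620E09B3FFEBD2C.

0x1620E09B3FFEBD2C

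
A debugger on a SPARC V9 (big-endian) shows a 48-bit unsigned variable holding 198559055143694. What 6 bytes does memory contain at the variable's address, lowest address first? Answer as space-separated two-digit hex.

198559055143694 in hexadecimal, padded to 48 bits, is 0xB496A1F2E30E.
Split into bytes (most-significant first): B4 96 A1 F2 E3 0E.
In big-endian order the high byte comes first in memory.
So the memory order matches the most-significant-first order: B4 96 A1 F2 E3 0E.

B4 96 A1 F2 E3 0E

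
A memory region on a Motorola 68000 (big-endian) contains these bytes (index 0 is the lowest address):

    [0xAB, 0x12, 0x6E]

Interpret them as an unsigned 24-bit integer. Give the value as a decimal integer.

Big-endian stores the most-significant byte at the lowest address.
The bytes are already most-significant first: 0xAB126E.
0xAB126E = 11211374.

11211374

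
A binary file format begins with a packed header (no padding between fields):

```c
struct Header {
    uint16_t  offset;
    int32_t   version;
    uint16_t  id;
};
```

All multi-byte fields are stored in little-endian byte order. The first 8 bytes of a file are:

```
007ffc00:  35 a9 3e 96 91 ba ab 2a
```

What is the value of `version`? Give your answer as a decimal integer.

`version` follows `offset` (2 bytes), so it starts at byte offset 2 and occupies 4 bytes.
Bytes at offsets 2..5: 3E 96 91 BA.
Little-endian: lowest address holds the least-significant byte.
Reassemble most-significant byte first: BA 91 96 3E → 0xBA91963E.
Top bit is set, so as a signed 32-bit value this is 0xBA91963E − 2^32 = -1164863938.

-1164863938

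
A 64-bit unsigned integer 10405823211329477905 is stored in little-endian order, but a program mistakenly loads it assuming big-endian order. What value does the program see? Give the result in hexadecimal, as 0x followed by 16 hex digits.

0x11DDCE0A14E96890

10405823211329477905 in 64-bit hexadecimal is 0x9068E9140ACEDD11.
Stored little-endian, the bytes at ascending addresses are 11 DD CE 0A 14 E9 68 90.
Read back as big-endian, the last byte is least significant, giving 0x11DDCE0A14E96890.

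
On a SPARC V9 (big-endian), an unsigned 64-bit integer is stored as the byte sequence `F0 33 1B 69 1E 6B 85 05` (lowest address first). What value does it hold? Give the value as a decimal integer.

17308207931210827013

In big-endian order the high byte comes first in memory.
The bytes are already most-significant first: 0xF0331B691E6B8505.
0xF0331B691E6B8505 = 17308207931210827013.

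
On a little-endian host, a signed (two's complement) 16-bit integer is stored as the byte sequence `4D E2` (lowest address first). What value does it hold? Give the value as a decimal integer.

-7603

In little-endian order the low byte comes first in memory.
Reassemble most-significant byte first: E2 4D → 0xE24D.
Top bit is set, so as a signed 16-bit value this is 0xE24D − 2^16 = -7603.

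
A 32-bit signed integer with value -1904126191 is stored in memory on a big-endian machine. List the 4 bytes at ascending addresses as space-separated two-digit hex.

Two's complement of -1904126191 in 32 bits: 1904126191 = 0x717EA8EF; invert → 0x8E815710; add 1 → 0x8E815711.
Split into bytes (most-significant first): 8E 81 57 11.
Big-endian: lowest address holds the most-significant byte.
So the memory order matches the most-significant-first order: 8E 81 57 11.

8E 81 57 11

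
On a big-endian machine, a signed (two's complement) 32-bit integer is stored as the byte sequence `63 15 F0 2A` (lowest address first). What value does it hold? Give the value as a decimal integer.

1662382122

Big-endian: lowest address holds the most-significant byte.
The bytes are already most-significant first: 0x6315F02A.
0x6315F02A = 1662382122.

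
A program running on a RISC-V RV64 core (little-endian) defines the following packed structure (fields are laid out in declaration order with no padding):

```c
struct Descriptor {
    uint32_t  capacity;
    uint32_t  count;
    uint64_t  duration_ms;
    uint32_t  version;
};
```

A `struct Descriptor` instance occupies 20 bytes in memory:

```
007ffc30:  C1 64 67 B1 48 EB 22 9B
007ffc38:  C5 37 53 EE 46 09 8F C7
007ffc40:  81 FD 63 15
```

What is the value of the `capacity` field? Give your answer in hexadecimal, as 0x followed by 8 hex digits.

0xB16764C1

`capacity` is the first field, at byte offset 0, occupying 4 bytes.
Bytes at offsets 0..3: C1 64 67 B1.
In little-endian order the low byte comes first in memory.
Reassemble most-significant byte first: B1 67 64 C1 → 0xB16764C1.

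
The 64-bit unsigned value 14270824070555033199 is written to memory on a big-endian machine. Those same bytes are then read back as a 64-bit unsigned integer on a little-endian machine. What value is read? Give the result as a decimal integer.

8061028619023420614

14270824070555033199 in 64-bit hexadecimal is 0xC60C26E1D186DE6F.
Stored big-endian, the bytes at ascending addresses are C6 0C 26 E1 D1 86 DE 6F.
Read back as little-endian, the first byte is least significant, giving 0x6FDE86D1E1260CC6.
0x6FDE86D1E1260CC6 = 8061028619023420614.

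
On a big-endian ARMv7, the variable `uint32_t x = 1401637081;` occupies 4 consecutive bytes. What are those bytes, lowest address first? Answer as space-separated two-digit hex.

53 8B 48 D9

1401637081 in hexadecimal, padded to 32 bits, is 0x538B48D9.
Split into bytes (most-significant first): 53 8B 48 D9.
Big-endian: lowest address holds the most-significant byte.
So the memory order matches the most-significant-first order: 53 8B 48 D9.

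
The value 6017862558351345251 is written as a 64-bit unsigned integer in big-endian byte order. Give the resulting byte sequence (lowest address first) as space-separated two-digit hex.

53 83 BE 1C E1 A7 C6 63

6017862558351345251 in hexadecimal, padded to 64 bits, is 0x5383BE1CE1A7C663.
Split into bytes (most-significant first): 53 83 BE 1C E1 A7 C6 63.
Big-endian stores the most-significant byte at the lowest address.
So the memory order matches the most-significant-first order: 53 83 BE 1C E1 A7 C6 63.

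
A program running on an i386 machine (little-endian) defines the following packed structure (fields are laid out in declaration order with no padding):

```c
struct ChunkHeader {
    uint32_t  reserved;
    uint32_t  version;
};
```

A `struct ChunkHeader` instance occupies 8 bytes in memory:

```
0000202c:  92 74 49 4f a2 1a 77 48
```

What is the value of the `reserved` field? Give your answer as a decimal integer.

1330214034

`reserved` is the first field, at byte offset 0, occupying 4 bytes.
Bytes at offsets 0..3: 92 74 49 4F.
Little-endian stores the least-significant byte at the lowest address.
Reassemble most-significant byte first: 4F 49 74 92 → 0x4F497492.
0x4F497492 = 1330214034.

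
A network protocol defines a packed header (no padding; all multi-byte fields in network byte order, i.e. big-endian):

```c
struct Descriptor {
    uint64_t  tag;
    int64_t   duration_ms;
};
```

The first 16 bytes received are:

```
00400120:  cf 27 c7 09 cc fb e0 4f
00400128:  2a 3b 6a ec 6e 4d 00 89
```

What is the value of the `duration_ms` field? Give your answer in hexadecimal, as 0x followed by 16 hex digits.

0x2A3B6AEC6E4D0089

`duration_ms` follows `tag` (8 bytes), so it starts at byte offset 8 and occupies 8 bytes.
Bytes at offsets 8..15: 2A 3B 6A EC 6E 4D 00 89.
Big-endian: lowest address holds the most-significant byte.
The bytes are already most-significant first: 0x2A3B6AEC6E4D0089.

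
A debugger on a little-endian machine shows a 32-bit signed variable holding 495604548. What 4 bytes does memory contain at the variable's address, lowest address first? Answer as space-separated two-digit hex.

44 53 8A 1D

495604548 in hexadecimal, padded to 32 bits, is 0x1D8A5344.
Split into bytes (most-significant first): 1D 8A 53 44.
In little-endian order the low byte comes first in memory.
So at ascending addresses the bytes are 44 53 8A 1D.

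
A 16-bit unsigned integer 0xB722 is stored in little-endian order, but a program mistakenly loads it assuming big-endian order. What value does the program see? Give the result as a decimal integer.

Stored little-endian, the bytes at ascending addresses are 22 B7.
Read back as big-endian, the last byte is least significant, giving 0x22B7.
0x22B7 = 8887.

8887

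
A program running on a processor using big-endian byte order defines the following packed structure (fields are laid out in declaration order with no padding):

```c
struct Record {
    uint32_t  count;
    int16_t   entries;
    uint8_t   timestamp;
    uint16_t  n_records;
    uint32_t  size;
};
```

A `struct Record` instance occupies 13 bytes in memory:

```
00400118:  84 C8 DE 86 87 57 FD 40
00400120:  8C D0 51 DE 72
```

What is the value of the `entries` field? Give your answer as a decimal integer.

`entries` follows `count` (4 bytes), so it starts at byte offset 4 and occupies 2 bytes.
Bytes at offsets 4..5: 87 57.
Big-endian stores the most-significant byte at the lowest address.
The bytes are already most-significant first: 0x8757.
Top bit is set, so as a signed 16-bit value this is 0x8757 − 2^16 = -30889.

-30889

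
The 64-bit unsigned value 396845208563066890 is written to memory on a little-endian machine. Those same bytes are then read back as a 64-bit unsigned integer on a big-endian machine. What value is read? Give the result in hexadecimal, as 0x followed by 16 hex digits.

0x0AA837579DE08105

396845208563066890 in 64-bit hexadecimal is 0x0581E09D5737A80A.
Stored little-endian, the bytes at ascending addresses are 0A A8 37 57 9D E0 81 05.
Read back as big-endian, the last byte is least significant, giving 0x0AA837579DE08105.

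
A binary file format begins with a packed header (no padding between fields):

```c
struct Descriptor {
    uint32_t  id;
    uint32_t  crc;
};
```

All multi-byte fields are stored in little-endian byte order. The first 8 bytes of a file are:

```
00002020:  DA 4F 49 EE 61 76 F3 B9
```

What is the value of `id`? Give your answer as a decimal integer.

`id` is the first field, at byte offset 0, occupying 4 bytes.
Bytes at offsets 0..3: DA 4F 49 EE.
Little-endian stores the least-significant byte at the lowest address.
Reassemble most-significant byte first: EE 49 4F DA → 0xEE494FDA.
0xEE494FDA = 3997781978.

3997781978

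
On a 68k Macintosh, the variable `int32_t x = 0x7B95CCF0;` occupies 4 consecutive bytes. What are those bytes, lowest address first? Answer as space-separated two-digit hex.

Split into bytes (most-significant first): 7B 95 CC F0.
Big-endian: lowest address holds the most-significant byte.
So the memory order matches the most-significant-first order: 7B 95 CC F0.

7B 95 CC F0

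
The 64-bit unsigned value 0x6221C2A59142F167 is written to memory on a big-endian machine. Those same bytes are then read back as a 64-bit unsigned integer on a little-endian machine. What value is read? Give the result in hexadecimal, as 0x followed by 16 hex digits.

Stored big-endian, the bytes at ascending addresses are 62 21 C2 A5 91 42 F1 67.
Read back as little-endian, the first byte is least significant, giving 0x67F14291A5C22162.

0x67F14291A5C22162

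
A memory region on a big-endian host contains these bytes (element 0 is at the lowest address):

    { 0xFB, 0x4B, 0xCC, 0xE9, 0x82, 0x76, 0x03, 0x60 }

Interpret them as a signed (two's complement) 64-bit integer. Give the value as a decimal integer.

-338952043648122016

Big-endian: lowest address holds the most-significant byte.
The bytes are already most-significant first: 0xFB4BCCE982760360.
Top bit is set, so as a signed 64-bit value this is 0xFB4BCCE982760360 − 2^64 = -338952043648122016.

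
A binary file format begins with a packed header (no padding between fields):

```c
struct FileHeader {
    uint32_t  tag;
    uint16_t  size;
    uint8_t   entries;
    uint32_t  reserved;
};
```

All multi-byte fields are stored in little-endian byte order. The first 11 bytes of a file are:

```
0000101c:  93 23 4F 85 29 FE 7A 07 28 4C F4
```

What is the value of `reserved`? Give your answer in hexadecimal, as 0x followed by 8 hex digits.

`reserved` follows `tag` (4 B), `size` (2 B), `entries` (1 B), so it starts at offset 4 + 2 + 1 = 7 and occupies 4 bytes.
Bytes at offsets 7..10: 07 28 4C F4.
Little-endian stores the least-significant byte at the lowest address.
Reassemble most-significant byte first: F4 4C 28 07 → 0xF44C2807.

0xF44C2807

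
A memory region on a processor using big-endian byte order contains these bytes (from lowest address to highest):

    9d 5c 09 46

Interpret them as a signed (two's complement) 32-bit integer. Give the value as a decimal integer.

In big-endian order the high byte comes first in memory.
The bytes are already most-significant first: 0x9D5C0946.
Top bit is set, so as a signed 32-bit value this is 0x9D5C0946 − 2^32 = -1654912698.

-1654912698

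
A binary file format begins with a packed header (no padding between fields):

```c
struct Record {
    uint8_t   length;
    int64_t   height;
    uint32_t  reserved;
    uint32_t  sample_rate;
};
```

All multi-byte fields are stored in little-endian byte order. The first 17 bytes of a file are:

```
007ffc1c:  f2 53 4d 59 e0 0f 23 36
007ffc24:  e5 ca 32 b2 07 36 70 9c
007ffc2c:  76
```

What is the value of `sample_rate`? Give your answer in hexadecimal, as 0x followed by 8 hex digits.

0x769C7036

`sample_rate` follows `length` (1 B), `height` (8 B), `reserved` (4 B), so it starts at offset 1 + 8 + 4 = 13 and occupies 4 bytes.
Bytes at offsets 13..16: 36 70 9C 76.
Little-endian stores the least-significant byte at the lowest address.
Reassemble most-significant byte first: 76 9C 70 36 → 0x769C7036.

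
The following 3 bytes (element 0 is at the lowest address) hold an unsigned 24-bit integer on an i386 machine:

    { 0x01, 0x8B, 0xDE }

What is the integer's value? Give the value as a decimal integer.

14584577

Little-endian: lowest address holds the least-significant byte.
Reassemble most-significant byte first: DE 8B 01 → 0xDE8B01.
0xDE8B01 = 14584577.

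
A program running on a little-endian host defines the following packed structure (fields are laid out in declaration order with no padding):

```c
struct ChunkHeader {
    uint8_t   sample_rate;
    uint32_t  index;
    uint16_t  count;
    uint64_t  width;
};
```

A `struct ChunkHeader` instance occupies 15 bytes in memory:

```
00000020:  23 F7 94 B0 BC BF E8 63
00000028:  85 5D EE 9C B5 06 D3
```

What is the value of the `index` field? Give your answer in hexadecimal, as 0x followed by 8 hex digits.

0xBCB094F7

`index` follows `sample_rate` (1 byte), so it starts at byte offset 1 and occupies 4 bytes.
Bytes at offsets 1..4: F7 94 B0 BC.
Little-endian: lowest address holds the least-significant byte.
Reassemble most-significant byte first: BC B0 94 F7 → 0xBCB094F7.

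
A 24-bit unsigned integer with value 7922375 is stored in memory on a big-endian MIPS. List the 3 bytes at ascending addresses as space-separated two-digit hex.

7922375 in hexadecimal, padded to 24 bits, is 0x78E2C7.
Split into bytes (most-significant first): 78 E2 C7.
In big-endian order the high byte comes first in memory.
So the memory order matches the most-significant-first order: 78 E2 C7.

78 E2 C7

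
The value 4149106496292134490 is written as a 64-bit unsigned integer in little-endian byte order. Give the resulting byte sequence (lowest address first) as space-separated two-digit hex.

5A 1E C2 1E 60 96 94 39

4149106496292134490 in hexadecimal, padded to 64 bits, is 0x399496601EC21E5A.
Split into bytes (most-significant first): 39 94 96 60 1E C2 1E 5A.
Little-endian: lowest address holds the least-significant byte.
So at ascending addresses the bytes are 5A 1E C2 1E 60 96 94 39.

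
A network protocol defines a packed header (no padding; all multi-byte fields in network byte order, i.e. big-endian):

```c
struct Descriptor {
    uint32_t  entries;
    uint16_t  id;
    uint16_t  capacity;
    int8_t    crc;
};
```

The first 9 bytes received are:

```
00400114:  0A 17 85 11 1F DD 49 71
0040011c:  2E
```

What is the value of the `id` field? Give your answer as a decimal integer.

`id` follows `entries` (4 bytes), so it starts at byte offset 4 and occupies 2 bytes.
Bytes at offsets 4..5: 1F DD.
Big-endian: lowest address holds the most-significant byte.
The bytes are already most-significant first: 0x1FDD.
0x1FDD = 8157.

8157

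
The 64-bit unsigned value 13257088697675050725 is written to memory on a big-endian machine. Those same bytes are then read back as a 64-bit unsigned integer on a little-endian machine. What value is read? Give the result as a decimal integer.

16532367288622643895

13257088697675050725 in 64-bit hexadecimal is 0xB7FAA3EE74C46EE5.
Stored big-endian, the bytes at ascending addresses are B7 FA A3 EE 74 C4 6E E5.
Read back as little-endian, the first byte is least significant, giving 0xE56EC474EEA3FAB7.
0xE56EC474EEA3FAB7 = 16532367288622643895.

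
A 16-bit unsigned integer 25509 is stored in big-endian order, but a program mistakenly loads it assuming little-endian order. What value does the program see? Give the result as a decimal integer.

25509 in 16-bit hexadecimal is 0x63A5.
Stored big-endian, the bytes at ascending addresses are 63 A5.
Read back as little-endian, the first byte is least significant, giving 0xA563.
0xA563 = 42339.

42339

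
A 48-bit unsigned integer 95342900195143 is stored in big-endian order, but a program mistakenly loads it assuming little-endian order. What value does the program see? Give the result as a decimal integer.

78819943757398

95342900195143 in 48-bit hexadecimal is 0x56B6BFB2AF47.
Stored big-endian, the bytes at ascending addresses are 56 B6 BF B2 AF 47.
Read back as little-endian, the first byte is least significant, giving 0x47AFB2BFB656.
0x47AFB2BFB656 = 78819943757398.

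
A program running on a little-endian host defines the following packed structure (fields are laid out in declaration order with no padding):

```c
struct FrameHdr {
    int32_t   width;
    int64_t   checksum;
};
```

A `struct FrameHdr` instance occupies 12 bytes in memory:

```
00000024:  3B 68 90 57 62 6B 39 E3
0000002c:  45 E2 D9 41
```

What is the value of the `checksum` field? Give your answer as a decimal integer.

4745072472204340066

`checksum` follows `width` (4 bytes), so it starts at byte offset 4 and occupies 8 bytes.
Bytes at offsets 4..11: 62 6B 39 E3 45 E2 D9 41.
In little-endian order the low byte comes first in memory.
Reassemble most-significant byte first: 41 D9 E2 45 E3 39 6B 62 → 0x41D9E245E3396B62.
0x41D9E245E3396B62 = 4745072472204340066.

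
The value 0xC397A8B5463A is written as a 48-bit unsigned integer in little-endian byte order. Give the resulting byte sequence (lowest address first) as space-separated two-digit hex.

Split into bytes (most-significant first): C3 97 A8 B5 46 3A.
In little-endian order the low byte comes first in memory.
So at ascending addresses the bytes are 3A 46 B5 A8 97 C3.

3A 46 B5 A8 97 C3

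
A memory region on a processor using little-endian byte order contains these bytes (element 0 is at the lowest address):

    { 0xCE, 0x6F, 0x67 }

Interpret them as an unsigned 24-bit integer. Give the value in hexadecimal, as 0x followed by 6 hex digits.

0x676FCE

Little-endian: lowest address holds the least-significant byte.
Reassemble most-significant byte first: 67 6F CE → 0x676FCE.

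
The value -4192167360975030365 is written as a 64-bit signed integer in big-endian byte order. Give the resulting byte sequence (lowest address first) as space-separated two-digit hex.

C5 D2 6D FF 0A 18 B7 A3

Two's complement of -4192167360975030365 in 64 bits: 4192167360975030365 = 0x3A2D9200F5E7485D; invert → 0xC5D26DFF0A18B7A2; add 1 → 0xC5D26DFF0A18B7A3.
Split into bytes (most-significant first): C5 D2 6D FF 0A 18 B7 A3.
Big-endian: lowest address holds the most-significant byte.
So the memory order matches the most-significant-first order: C5 D2 6D FF 0A 18 B7 A3.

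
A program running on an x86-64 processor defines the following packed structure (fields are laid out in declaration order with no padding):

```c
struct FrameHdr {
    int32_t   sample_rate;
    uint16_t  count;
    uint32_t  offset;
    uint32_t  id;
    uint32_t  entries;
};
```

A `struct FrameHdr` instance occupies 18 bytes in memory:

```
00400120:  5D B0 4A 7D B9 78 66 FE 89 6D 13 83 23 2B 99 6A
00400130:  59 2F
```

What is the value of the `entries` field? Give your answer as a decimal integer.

794389145

`entries` follows `sample_rate` (4 B), `count` (2 B), `offset` (4 B), `id` (4 B), so it starts at offset 4 + 2 + 4 + 4 = 14 and occupies 4 bytes.
Bytes at offsets 14..17: 99 6A 59 2F.
Little-endian: lowest address holds the least-significant byte.
Reassemble most-significant byte first: 2F 59 6A 99 → 0x2F596A99.
0x2F596A99 = 794389145.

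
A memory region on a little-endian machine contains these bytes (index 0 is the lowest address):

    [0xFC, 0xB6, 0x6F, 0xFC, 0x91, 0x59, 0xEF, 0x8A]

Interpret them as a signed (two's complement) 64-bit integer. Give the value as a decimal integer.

Little-endian stores the least-significant byte at the lowest address.
Reassemble most-significant byte first: 8A EF 59 91 FC 6F B6 FC → 0x8AEF5991FC6FB6FC.
Top bit is set, so as a signed 64-bit value this is 0x8AEF5991FC6FB6FC − 2^64 = -8435425093501339908.

-8435425093501339908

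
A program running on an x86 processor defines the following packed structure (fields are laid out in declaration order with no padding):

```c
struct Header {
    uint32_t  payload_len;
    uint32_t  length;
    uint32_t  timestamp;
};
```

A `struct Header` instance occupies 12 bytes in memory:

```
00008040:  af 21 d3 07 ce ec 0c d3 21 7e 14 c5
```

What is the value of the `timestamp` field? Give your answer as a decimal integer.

`timestamp` follows `payload_len` (4 B), `length` (4 B), so it starts at offset 4 + 4 = 8 and occupies 4 bytes.
Bytes at offsets 8..11: 21 7E 14 C5.
Little-endian: lowest address holds the least-significant byte.
Reassemble most-significant byte first: C5 14 7E 21 → 0xC5147E21.
0xC5147E21 = 3306454561.

3306454561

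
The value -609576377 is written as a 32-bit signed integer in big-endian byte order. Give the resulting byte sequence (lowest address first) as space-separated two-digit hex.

DB AA 9A 47

Two's complement of -609576377 in 32 bits: 609576377 = 0x245565B9; invert → 0xDBAA9A46; add 1 → 0xDBAA9A47.
Split into bytes (most-significant first): DB AA 9A 47.
Big-endian: lowest address holds the most-significant byte.
So the memory order matches the most-significant-first order: DB AA 9A 47.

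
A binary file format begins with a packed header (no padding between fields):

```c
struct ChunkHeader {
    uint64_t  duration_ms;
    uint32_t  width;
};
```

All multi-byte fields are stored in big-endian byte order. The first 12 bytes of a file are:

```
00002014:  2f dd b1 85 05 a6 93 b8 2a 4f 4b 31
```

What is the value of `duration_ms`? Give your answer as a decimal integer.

3449108074519237560

`duration_ms` is the first field, at byte offset 0, occupying 8 bytes.
Bytes at offsets 0..7: 2F DD B1 85 05 A6 93 B8.
In big-endian order the high byte comes first in memory.
The bytes are already most-significant first: 0x2FDDB18505A693B8.
0x2FDDB18505A693B8 = 3449108074519237560.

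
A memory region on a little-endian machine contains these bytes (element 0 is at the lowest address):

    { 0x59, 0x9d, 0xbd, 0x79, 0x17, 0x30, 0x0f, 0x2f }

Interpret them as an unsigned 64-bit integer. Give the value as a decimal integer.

3390981921818123609

In little-endian order the low byte comes first in memory.
Reassemble most-significant byte first: 2F 0F 30 17 79 BD 9D 59 → 0x2F0F301779BD9D59.
0x2F0F301779BD9D59 = 3390981921818123609.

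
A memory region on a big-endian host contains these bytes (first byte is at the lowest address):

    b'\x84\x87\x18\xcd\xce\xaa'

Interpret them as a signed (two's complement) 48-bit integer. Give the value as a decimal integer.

In big-endian order the high byte comes first in memory.
The bytes are already most-significant first: 0x848718CDCEAA.
Top bit is set, so as a signed 48-bit value this is 0x848718CDCEAA − 2^48 = -135759205118294.

-135759205118294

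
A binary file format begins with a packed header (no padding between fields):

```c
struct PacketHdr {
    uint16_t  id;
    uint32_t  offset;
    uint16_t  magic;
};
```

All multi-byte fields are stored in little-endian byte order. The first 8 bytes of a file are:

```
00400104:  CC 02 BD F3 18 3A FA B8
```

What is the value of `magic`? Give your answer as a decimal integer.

47354

`magic` follows `id` (2 B), `offset` (4 B), so it starts at offset 2 + 4 = 6 and occupies 2 bytes.
Bytes at offsets 6..7: FA B8.
In little-endian order the low byte comes first in memory.
Reassemble most-significant byte first: B8 FA → 0xB8FA.
0xB8FA = 47354.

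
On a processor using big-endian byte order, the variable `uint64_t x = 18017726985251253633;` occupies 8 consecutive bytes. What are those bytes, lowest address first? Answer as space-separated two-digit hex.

FA 0B D3 3B 27 DE ED 81

18017726985251253633 in hexadecimal, padded to 64 bits, is 0xFA0BD33B27DEED81.
Split into bytes (most-significant first): FA 0B D3 3B 27 DE ED 81.
In big-endian order the high byte comes first in memory.
So the memory order matches the most-significant-first order: FA 0B D3 3B 27 DE ED 81.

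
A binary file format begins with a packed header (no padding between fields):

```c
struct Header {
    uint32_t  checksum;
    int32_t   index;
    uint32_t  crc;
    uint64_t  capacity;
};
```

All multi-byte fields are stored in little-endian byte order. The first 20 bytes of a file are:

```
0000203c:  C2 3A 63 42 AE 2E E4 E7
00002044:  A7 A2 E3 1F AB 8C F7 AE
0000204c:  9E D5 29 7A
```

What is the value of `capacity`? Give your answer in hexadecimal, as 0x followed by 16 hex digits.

`capacity` follows `checksum` (4 B), `index` (4 B), `crc` (4 B), so it starts at offset 4 + 4 + 4 = 12 and occupies 8 bytes.
Bytes at offsets 12..19: AB 8C F7 AE 9E D5 29 7A.
Little-endian stores the least-significant byte at the lowest address.
Reassemble most-significant byte first: 7A 29 D5 9E AE F7 8C AB → 0x7A29D59EAEF78CAB.

0x7A29D59EAEF78CAB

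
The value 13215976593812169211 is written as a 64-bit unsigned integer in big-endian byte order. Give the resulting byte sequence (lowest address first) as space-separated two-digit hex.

B7 68 94 B0 DA 0D 21 FB

13215976593812169211 in hexadecimal, padded to 64 bits, is 0xB76894B0DA0D21FB.
Split into bytes (most-significant first): B7 68 94 B0 DA 0D 21 FB.
Big-endian: lowest address holds the most-significant byte.
So the memory order matches the most-significant-first order: B7 68 94 B0 DA 0D 21 FB.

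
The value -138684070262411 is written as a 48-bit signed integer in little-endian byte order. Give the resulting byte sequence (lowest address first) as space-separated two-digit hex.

Two's complement of -138684070262411 in 48 bits: 138684070262411 = 0x7E21E6BE768B; invert → 0x81DE19418974; add 1 → 0x81DE19418975.
Split into bytes (most-significant first): 81 DE 19 41 89 75.
Little-endian stores the least-significant byte at the lowest address.
So at ascending addresses the bytes are 75 89 41 19 DE 81.

75 89 41 19 DE 81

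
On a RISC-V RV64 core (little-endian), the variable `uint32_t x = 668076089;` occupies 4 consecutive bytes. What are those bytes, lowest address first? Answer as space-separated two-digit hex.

39 08 D2 27

668076089 in hexadecimal, padded to 32 bits, is 0x27D20839.
Split into bytes (most-significant first): 27 D2 08 39.
Little-endian: lowest address holds the least-significant byte.
So at ascending addresses the bytes are 39 08 D2 27.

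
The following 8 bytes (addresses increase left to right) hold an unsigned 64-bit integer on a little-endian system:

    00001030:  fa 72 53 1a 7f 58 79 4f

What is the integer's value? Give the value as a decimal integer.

5726705704104063738

Little-endian: lowest address holds the least-significant byte.
Reassemble most-significant byte first: 4F 79 58 7F 1A 53 72 FA → 0x4F79587F1A5372FA.
0x4F79587F1A5372FA = 5726705704104063738.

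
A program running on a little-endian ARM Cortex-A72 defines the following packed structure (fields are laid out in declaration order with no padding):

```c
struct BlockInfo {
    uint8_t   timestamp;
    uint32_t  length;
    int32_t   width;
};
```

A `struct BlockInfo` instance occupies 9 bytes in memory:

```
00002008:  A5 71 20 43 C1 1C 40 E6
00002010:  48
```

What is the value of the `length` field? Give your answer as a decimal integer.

`length` follows `timestamp` (1 byte), so it starts at byte offset 1 and occupies 4 bytes.
Bytes at offsets 1..4: 71 20 43 C1.
Little-endian stores the least-significant byte at the lowest address.
Reassemble most-significant byte first: C1 43 20 71 → 0xC1432071.
0xC1432071 = 3242401905.

3242401905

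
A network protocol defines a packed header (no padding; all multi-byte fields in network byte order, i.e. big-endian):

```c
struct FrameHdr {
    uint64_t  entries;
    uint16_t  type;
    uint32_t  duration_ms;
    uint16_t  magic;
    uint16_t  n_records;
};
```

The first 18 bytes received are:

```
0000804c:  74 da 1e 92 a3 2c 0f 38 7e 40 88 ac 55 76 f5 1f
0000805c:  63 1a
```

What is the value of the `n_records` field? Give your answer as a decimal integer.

`n_records` follows `entries` (8 B), `type` (2 B), `duration_ms` (4 B), `magic` (2 B), so it starts at offset 8 + 2 + 4 + 2 = 16 and occupies 2 bytes.
Bytes at offsets 16..17: 63 1A.
Big-endian: lowest address holds the most-significant byte.
The bytes are already most-significant first: 0x631A.
0x631A = 25370.

25370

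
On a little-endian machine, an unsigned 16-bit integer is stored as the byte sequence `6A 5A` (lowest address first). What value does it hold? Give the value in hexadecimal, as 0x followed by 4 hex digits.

0x5A6A

In little-endian order the low byte comes first in memory.
Reassemble most-significant byte first: 5A 6A → 0x5A6A.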